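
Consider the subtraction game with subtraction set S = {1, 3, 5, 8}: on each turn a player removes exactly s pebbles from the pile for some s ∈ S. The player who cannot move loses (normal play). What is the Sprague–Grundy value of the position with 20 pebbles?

1

n :  0  1  2  3  4  5  6  7  8  9 10 11 12 13 14 15 16 17 18 19 20
G :  0  1  0  1  0  1  0  1  2  3  2  3  2  0  1  0  1  0  1  0  1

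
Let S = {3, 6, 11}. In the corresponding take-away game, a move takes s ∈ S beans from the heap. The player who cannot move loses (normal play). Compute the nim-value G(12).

G(0) = 0
G(1) = mex{} = 0
G(2) = mex{} = 0
G(3) = mex{0} = 1
G(4) = mex{0} = 1
G(5) = mex{0} = 1
G(6) = mex{1,0} = 2
G(7) = mex{1,0} = 2
G(8) = mex{1,0} = 2
G(9) = mex{2,1} = 0
G(10) = mex{2,1} = 0
G(11) = mex{2,1,0} = 3
G(12) = mex{0,2,0} = 1

1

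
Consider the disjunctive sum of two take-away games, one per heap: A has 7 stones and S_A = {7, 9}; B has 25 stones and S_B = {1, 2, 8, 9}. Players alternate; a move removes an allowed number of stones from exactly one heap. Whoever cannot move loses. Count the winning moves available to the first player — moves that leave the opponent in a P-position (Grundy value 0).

2

Heap A, S = {7, 9}:
G(0) = 0
G(1) = mex{} = 0
G(2) = mex{} = 0
G(3) = mex{} = 0
G(4) = mex{} = 0
G(5) = mex{} = 0
G(6) = mex{} = 0
G(7) = mex{0} = 1
G_A(7) = 1.
Heap B, S = {1, 2, 8, 9}:
n :  0  1  2  3  4  5  6  7  8  9 10 11 12 13 14 15 16 17 18 19 20 21 22 23 24 25
G :  0  1  2  0  1  2  0  1  2  3  0  1  2  0  1  2  0  1  2  3  0  1  2  0  1  2
G_B(25) = 2.
Combined Grundy value = 1 ⊕ 2 = 3.
A winning move leaves total XOR = 0, i.e. changes one component's Grundy value g to g ⊕ X where X is the current total.
Heap A: need g' = 1⊕3 = 2. Options: 7−7→G=0. Hits: 0.
Heap B: need g' = 2⊕3 = 1. Options: 25−1→G=1, 25−2→G=0, 25−8→G=1, 25−9→G=0. Hits: 2.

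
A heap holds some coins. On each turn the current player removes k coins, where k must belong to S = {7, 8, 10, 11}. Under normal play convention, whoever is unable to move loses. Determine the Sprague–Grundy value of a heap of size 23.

G(0) = 0
G(1) = mex{} = 0
G(2) = mex{} = 0
G(3) = mex{} = 0
G(4) = mex{} = 0
G(5) = mex{} = 0
G(6) = mex{} = 0
G(7) = mex{0} = 1
G(8) = mex{0,0} = 1
G(9) = mex{0,0} = 1
G(10) = mex{0,0,0} = 1
G(11) = mex{0,0,0,0} = 1
G(12) = mex{0,0,0,0} = 1
G(13) = mex{0,0,0,0} = 1
G(14) = mex{1,0,0,0} = 2
G(15) = mex{1,1,0,0} = 2
G(16) = mex{1,1,0,0} = 2
G(17) = mex{1,1,1,0} = 2
G(18) = mex{1,1,1,1} = 0
G(19) = mex{1,1,1,1} = 0
G(20) = mex{1,1,1,1} = 0
G(21) = mex{2,1,1,1} = 0
G(22) = mex{2,2,1,1} = 0
G(23) = mex{2,2,1,1} = 0

0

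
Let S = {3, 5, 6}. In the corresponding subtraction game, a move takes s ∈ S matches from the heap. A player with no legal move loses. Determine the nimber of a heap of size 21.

1

G(0) = 0
G(1) = mex{} = 0
G(2) = mex{} = 0
G(3) = mex{0} = 1
G(4) = mex{0} = 1
G(5) = mex{0,0} = 1
G(6) = mex{1,0,0} = 2
G(7) = mex{1,0,0} = 2
G(8) = mex{1,1,0} = 2
G(9) = mex{2,1,1} = 0
G(10) = mex{2,1,1} = 0
G(11) = mex{2,2,1} = 0
G(12) = mex{0,2,2} = 1
G(13) = mex{0,2,2} = 1
G(14) = mex{0,0,2} = 1
G(15) = mex{1,0,0} = 2
G(16) = mex{1,0,0} = 2
G(17) = mex{1,1,0} = 2
G(18) = mex{2,1,1} = 0
G(19) = mex{2,1,1} = 0
G(20) = mex{2,2,1} = 0
G(21) = mex{0,2,2} = 1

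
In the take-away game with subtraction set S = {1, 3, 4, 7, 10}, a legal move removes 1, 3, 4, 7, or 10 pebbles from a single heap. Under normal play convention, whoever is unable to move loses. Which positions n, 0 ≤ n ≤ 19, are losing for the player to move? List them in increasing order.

0, 2, 8, 13, 19

G(0) = 0
G(1) = mex{0} = 1
G(2) = mex{1} = 0
G(3) = mex{0,0} = 1
G(4) = mex{1,1,0} = 2
G(5) = mex{2,0,1} = 3
G(6) = mex{3,1,0} = 2
G(7) = mex{2,2,1,0} = 3
G(8) = mex{3,3,2,1} = 0
G(9) = mex{0,2,3,0} = 1
G(10) = mex{1,3,2,1,0} = 4
G(11) = mex{4,0,3,2,1} = 5
G(12) = mex{5,1,0,3,0} = 2
G(13) = mex{2,4,1,2,1} = 0
G(14) = mex{0,5,4,3,2} = 1
G(15) = mex{1,2,5,0,3} = 4
G(16) = mex{4,0,2,1,2} = 3
G(17) = mex{3,1,0,4,3} = 2
G(18) = mex{2,4,1,5,0} = 3
G(19) = mex{3,3,4,2,1} = 0
P-positions are exactly the n with G(n) = 0.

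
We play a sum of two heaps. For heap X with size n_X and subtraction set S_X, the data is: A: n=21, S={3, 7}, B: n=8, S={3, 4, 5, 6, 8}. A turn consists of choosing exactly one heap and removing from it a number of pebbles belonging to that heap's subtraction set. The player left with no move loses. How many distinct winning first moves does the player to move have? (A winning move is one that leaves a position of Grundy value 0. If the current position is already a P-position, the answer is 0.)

Heap A, S = {3, 7}:
n :  0  1  2  3  4  5  6  7  8  9 10 11 12 13 14 15 16 17 18 19 20 21
G :  0  0  0  1  1  1  0  2  2  1  0  0  0  1  1  1  0  2  2  1  0  0
G_A(21) = 0.
Heap B, S = {3, 4, 5, 6, 8}:
n : 0 1 2 3 4 5 6 7 8
G : 0 0 0 1 1 1 2 2 2
G_B(8) = 2.
Combined Grundy value = 0 ⊕ 2 = 2.
A winning move leaves total XOR = 0, i.e. changes one component's Grundy value g to g ⊕ X where X is the current total.
Heap A: need g' = 0⊕2 = 2. Options: 21−3→G=2, 21−7→G=1. Hits: 1.
Heap B: need g' = 2⊕2 = 0. Options: 8−3→G=1, 8−4→G=1, 8−5→G=1, 8−6→G=0, 8−8→G=0. Hits: 2.

3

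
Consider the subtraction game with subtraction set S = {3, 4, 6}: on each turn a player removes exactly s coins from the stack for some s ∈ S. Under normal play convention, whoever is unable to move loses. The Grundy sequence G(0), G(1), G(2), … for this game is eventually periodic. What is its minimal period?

n :  0  1  2  3  4  5  6  7  8  9 10 11 12 13 14 15 16 17 18 19
G :  0  0  0  1  1  1  2  2  2  0  0  0  1  1  1  2  2  2  0  0
G(n+9) = G(n) holds for n = 0,…,5 (a full window of length max(S) = 6), so the sequence is purely periodic with period 9.

9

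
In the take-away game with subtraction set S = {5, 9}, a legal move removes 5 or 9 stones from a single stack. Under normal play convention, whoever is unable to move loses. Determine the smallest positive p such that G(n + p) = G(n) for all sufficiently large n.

n :  0  1  2  3  4  5  6  7  8  9 10 11 12 13 14 15 16 17 18 19 20 21 22 23 24 25 26 27 28 29
G :  0  0  0  0  0  1  1  1  1  1  2  2  2  2  0  0  0  0  0  1  1  1  1  1  2  2  2  2  0  0
G(n+14) = G(n) holds for n = 0,…,8 (a full window of length max(S) = 9), so the sequence is purely periodic with period 14.

14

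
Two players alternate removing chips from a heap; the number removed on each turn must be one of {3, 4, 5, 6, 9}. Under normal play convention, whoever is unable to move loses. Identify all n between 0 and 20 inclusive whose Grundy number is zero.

n :  0  1  2  3  4  5  6  7  8  9 10 11 12 13 14 15 16 17 18 19 20
G :  0  0  0  1  1  1  2  2  2  3  3  3  0  0  0  1  1  1  2  2  2
P-positions are exactly the n with G(n) = 0.

0, 1, 2, 12, 13, 14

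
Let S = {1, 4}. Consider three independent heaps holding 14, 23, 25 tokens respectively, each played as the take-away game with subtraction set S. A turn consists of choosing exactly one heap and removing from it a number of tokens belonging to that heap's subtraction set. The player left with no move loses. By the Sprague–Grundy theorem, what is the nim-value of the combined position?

All heaps use S = {1, 4}:
n :  0  1  2  3  4  5  6  7  8  9 10 11 12 13 14 15 16 17 18 19 20 21 22 23 24 25
G :  0  1  0  1  2  0  1  0  1  2  0  1  0  1  2  0  1  0  1  2  0  1  0  1  2  0
Heap A: G(14) = 2.
Heap B: G(23) = 1.
Heap C: G(25) = 0.
Combined Grundy value = 2 ⊕ 1 ⊕ 0 = 3.

3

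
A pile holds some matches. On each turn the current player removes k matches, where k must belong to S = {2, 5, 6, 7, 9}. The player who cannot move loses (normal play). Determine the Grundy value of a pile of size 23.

G(0) = 0
G(1) = mex{} = 0
G(2) = mex{0} = 1
G(3) = mex{0} = 1
G(4) = mex{1} = 0
G(5) = mex{1,0} = 2
G(6) = mex{0,0,0} = 1
G(7) = mex{2,1,0,0} = 3
G(8) = mex{1,1,1,0} = 2
G(9) = mex{3,0,1,1,0} = 2
G(10) = mex{2,2,0,1,0} = 3
G(11) = mex{2,1,2,0,1} = 3
G(12) = mex{3,3,1,2,1} = 0
G(13) = mex{3,2,3,1,0} = 4
G(14) = mex{0,2,2,3,2} = 1
G(15) = mex{4,3,2,2,1} = 0
G(16) = mex{1,3,3,2,3} = 0
G(17) = mex{0,0,3,3,2} = 1
G(18) = mex{0,4,0,3,2} = 1
G(19) = mex{1,1,4,0,3} = 2
G(20) = mex{1,0,1,4,3} = 2
G(21) = mex{2,0,0,1,0} = 3
G(22) = mex{2,1,0,0,4} = 3
G(23) = mex{3,1,1,0,1} = 2

2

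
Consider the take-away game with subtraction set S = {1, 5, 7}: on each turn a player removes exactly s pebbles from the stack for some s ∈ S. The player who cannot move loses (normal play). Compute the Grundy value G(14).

n :  0  1  2  3  4  5  6  7  8  9 10 11 12 13 14
G :  0  1  0  1  0  1  0  1  0  1  0  1  0  1  0

0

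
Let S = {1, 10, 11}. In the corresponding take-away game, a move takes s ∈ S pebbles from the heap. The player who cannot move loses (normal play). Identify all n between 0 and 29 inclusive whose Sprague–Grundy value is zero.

0, 2, 4, 6, 8, 20, 22, 24, 26, 28

G(0) = 0
G(1) = mex{0} = 1
G(2) = mex{1} = 0
G(3) = mex{0} = 1
G(4) = mex{1} = 0
G(5) = mex{0} = 1
G(6) = mex{1} = 0
G(7) = mex{0} = 1
G(8) = mex{1} = 0
G(9) = mex{0} = 1
G(10) = mex{1,0} = 2
G(11) = mex{2,1,0} = 3
G(12) = mex{3,0,1} = 2
G(13) = mex{2,1,0} = 3
G(14) = mex{3,0,1} = 2
G(15) = mex{2,1,0} = 3
G(16) = mex{3,0,1} = 2
G(17) = mex{2,1,0} = 3
G(18) = mex{3,0,1} = 2
G(19) = mex{2,1,0} = 3
G(20) = mex{3,2,1} = 0
G(21) = mex{0,3,2} = 1
G(22) = mex{1,2,3} = 0
G(23) = mex{0,3,2} = 1
G(24) = mex{1,2,3} = 0
G(25) = mex{0,3,2} = 1
G(26) = mex{1,2,3} = 0
G(27) = mex{0,3,2} = 1
G(28) = mex{1,2,3} = 0
G(29) = mex{0,3,2} = 1
P-positions are exactly the n with G(n) = 0.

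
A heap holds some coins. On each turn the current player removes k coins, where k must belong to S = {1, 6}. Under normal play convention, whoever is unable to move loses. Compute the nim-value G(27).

G(0) = 0
G(1) = mex{0} = 1
G(2) = mex{1} = 0
G(3) = mex{0} = 1
G(4) = mex{1} = 0
G(5) = mex{0} = 1
G(6) = mex{1,0} = 2
G(7) = mex{2,1} = 0
G(8) = mex{0,0} = 1
G(9) = mex{1,1} = 0
G(10) = mex{0,0} = 1
G(11) = mex{1,1} = 0
G(12) = mex{0,2} = 1
G(13) = mex{1,0} = 2
G(14) = mex{2,1} = 0
G(15) = mex{0,0} = 1
G(16) = mex{1,1} = 0
G(17) = mex{0,0} = 1
G(18) = mex{1,1} = 0
G(19) = mex{0,2} = 1
G(20) = mex{1,0} = 2
G(21) = mex{2,1} = 0
G(22) = mex{0,0} = 1
G(23) = mex{1,1} = 0
G(24) = mex{0,0} = 1
G(25) = mex{1,1} = 0
G(26) = mex{0,2} = 1
G(27) = mex{1,0} = 2

2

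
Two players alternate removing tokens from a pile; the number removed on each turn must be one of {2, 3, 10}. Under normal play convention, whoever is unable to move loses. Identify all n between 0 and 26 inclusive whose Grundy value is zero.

G(0) = 0
G(1) = mex{} = 0
G(2) = mex{0} = 1
G(3) = mex{0,0} = 1
G(4) = mex{1,0} = 2
G(5) = mex{1,1} = 0
G(6) = mex{2,1} = 0
G(7) = mex{0,2} = 1
G(8) = mex{0,0} = 1
G(9) = mex{1,0} = 2
G(10) = mex{1,1,0} = 2
G(11) = mex{2,1,0} = 3
G(12) = mex{2,2,1} = 0
G(13) = mex{3,2,1} = 0
G(14) = mex{0,3,2} = 1
G(15) = mex{0,0,0} = 1
G(16) = mex{1,0,0} = 2
G(17) = mex{1,1,1} = 0
G(18) = mex{2,1,1} = 0
G(19) = mex{0,2,2} = 1
G(20) = mex{0,0,2} = 1
G(21) = mex{1,0,3} = 2
G(22) = mex{1,1,0} = 2
G(23) = mex{2,1,0} = 3
G(24) = mex{2,2,1} = 0
G(25) = mex{3,2,1} = 0
G(26) = mex{0,3,2} = 1
P-positions are exactly the n with G(n) = 0.

0, 1, 5, 6, 12, 13, 17, 18, 24, 25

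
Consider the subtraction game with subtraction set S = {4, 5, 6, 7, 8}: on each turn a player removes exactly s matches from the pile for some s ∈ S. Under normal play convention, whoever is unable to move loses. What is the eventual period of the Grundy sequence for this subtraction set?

12

G(0) = 0
G(1) = mex{} = 0
G(2) = mex{} = 0
G(3) = mex{} = 0
G(4) = mex{0} = 1
G(5) = mex{0,0} = 1
G(6) = mex{0,0,0} = 1
G(7) = mex{0,0,0,0} = 1
G(8) = mex{1,0,0,0,0} = 2
G(9) = mex{1,1,0,0,0} = 2
G(10) = mex{1,1,1,0,0} = 2
G(11) = mex{1,1,1,1,0} = 2
G(12) = mex{2,1,1,1,1} = 0
G(13) = mex{2,2,1,1,1} = 0
G(14) = mex{2,2,2,1,1} = 0
G(15) = mex{2,2,2,2,1} = 0
G(16) = mex{0,2,2,2,2} = 1
G(17) = mex{0,0,2,2,2} = 1
G(18) = mex{0,0,0,2,2} = 1
G(19) = mex{0,0,0,0,2} = 1
G(20) = mex{1,0,0,0,0} = 2
G(21) = mex{1,1,0,0,0} = 2
G(22) = mex{1,1,1,0,0} = 2
G(23) = mex{1,1,1,1,0} = 2
G(24) = mex{2,1,1,1,1} = 0
G(25) = mex{2,2,1,1,1} = 0
G(n+12) = G(n) holds for n = 0,…,7 (a full window of length max(S) = 8), so the sequence is purely periodic with period 12.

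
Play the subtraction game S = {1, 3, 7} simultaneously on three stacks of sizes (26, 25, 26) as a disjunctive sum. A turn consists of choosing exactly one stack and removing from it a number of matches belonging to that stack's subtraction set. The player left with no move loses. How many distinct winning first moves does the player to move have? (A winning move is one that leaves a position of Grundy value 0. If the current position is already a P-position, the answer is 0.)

9

All stacks use S = {1, 3, 7}:
G(0) = 0
G(1) = mex{0} = 1
G(2) = mex{1} = 0
G(3) = mex{0,0} = 1
G(4) = mex{1,1} = 0
G(5) = mex{0,0} = 1
G(6) = mex{1,1} = 0
G(7) = mex{0,0,0} = 1
G(8) = mex{1,1,1} = 0
G(9) = mex{0,0,0} = 1
G(10) = mex{1,1,1} = 0
G(11) = mex{0,0,0} = 1
G(12) = mex{1,1,1} = 0
G(13) = mex{0,0,0} = 1
G(14) = mex{1,1,1} = 0
G(15) = mex{0,0,0} = 1
G(16) = mex{1,1,1} = 0
G(17) = mex{0,0,0} = 1
G(18) = mex{1,1,1} = 0
G(19) = mex{0,0,0} = 1
G(20) = mex{1,1,1} = 0
G(21) = mex{0,0,0} = 1
G(22) = mex{1,1,1} = 0
G(23) = mex{0,0,0} = 1
G(24) = mex{1,1,1} = 0
G(25) = mex{0,0,0} = 1
G(26) = mex{1,1,1} = 0
Stack A: G(26) = 0.
Stack B: G(25) = 1.
Stack C: G(26) = 0.
Combined Grundy value = 0 ⊕ 1 ⊕ 0 = 1.
A winning move leaves total XOR = 0, i.e. changes one component's Grundy value g to g ⊕ X where X is the current total.
Stack A: need g' = 0⊕1 = 1. Options: 26−1→G=1, 26−3→G=1, 26−7→G=1. Hits: 3.
Stack B: need g' = 1⊕1 = 0. Options: 25−1→G=0, 25−3→G=0, 25−7→G=0. Hits: 3.
Stack C: need g' = 0⊕1 = 1. Options: 26−1→G=1, 26−3→G=1, 26−7→G=1. Hits: 3.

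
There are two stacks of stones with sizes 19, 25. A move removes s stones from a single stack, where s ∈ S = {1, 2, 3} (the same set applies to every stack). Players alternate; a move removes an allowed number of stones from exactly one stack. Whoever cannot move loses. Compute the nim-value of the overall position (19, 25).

2

All stacks use S = {1, 2, 3}:
G(0) = 0
G(1) = mex{0} = 1
G(2) = mex{1,0} = 2
G(3) = mex{2,1,0} = 3
G(4) = mex{3,2,1} = 0
G(5) = mex{0,3,2} = 1
G(6) = mex{1,0,3} = 2
G(7) = mex{2,1,0} = 3
G(8) = mex{3,2,1} = 0
G(9) = mex{0,3,2} = 1
G(10) = mex{1,0,3} = 2
G(11) = mex{2,1,0} = 3
G(12) = mex{3,2,1} = 0
G(13) = mex{0,3,2} = 1
G(14) = mex{1,0,3} = 2
G(15) = mex{2,1,0} = 3
G(16) = mex{3,2,1} = 0
G(17) = mex{0,3,2} = 1
G(18) = mex{1,0,3} = 2
G(19) = mex{2,1,0} = 3
G(20) = mex{3,2,1} = 0
G(21) = mex{0,3,2} = 1
G(22) = mex{1,0,3} = 2
G(23) = mex{2,1,0} = 3
G(24) = mex{3,2,1} = 0
G(25) = mex{0,3,2} = 1
Stack A: G(19) = 3.
Stack B: G(25) = 1.
Combined Grundy value = 3 ⊕ 1 = 2.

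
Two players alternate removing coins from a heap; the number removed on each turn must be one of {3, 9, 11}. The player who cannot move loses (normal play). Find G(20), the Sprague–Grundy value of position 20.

0

G(0) = 0
G(1) = mex{} = 0
G(2) = mex{} = 0
G(3) = mex{0} = 1
G(4) = mex{0} = 1
G(5) = mex{0} = 1
G(6) = mex{1} = 0
G(7) = mex{1} = 0
G(8) = mex{1} = 0
G(9) = mex{0,0} = 1
G(10) = mex{0,0} = 1
G(11) = mex{0,0,0} = 1
G(12) = mex{1,1,0} = 2
G(13) = mex{1,1,0} = 2
G(14) = mex{1,1,1} = 0
G(15) = mex{2,0,1} = 3
G(16) = mex{2,0,1} = 3
G(17) = mex{0,0,0} = 1
G(18) = mex{3,1,0} = 2
G(19) = mex{3,1,0} = 2
G(20) = mex{1,1,1} = 0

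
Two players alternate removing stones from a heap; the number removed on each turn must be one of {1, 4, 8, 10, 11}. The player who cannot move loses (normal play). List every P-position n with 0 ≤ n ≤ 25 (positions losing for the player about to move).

0, 2, 5, 7, 14, 19, 21

G(0) = 0
G(1) = mex{0} = 1
G(2) = mex{1} = 0
G(3) = mex{0} = 1
G(4) = mex{1,0} = 2
G(5) = mex{2,1} = 0
G(6) = mex{0,0} = 1
G(7) = mex{1,1} = 0
G(8) = mex{0,2,0} = 1
G(9) = mex{1,0,1} = 2
G(10) = mex{2,1,0,0} = 3
G(11) = mex{3,0,1,1,0} = 2
G(12) = mex{2,1,2,0,1} = 3
G(13) = mex{3,2,0,1,0} = 4
G(14) = mex{4,3,1,2,1} = 0
G(15) = mex{0,2,0,0,2} = 1
G(16) = mex{1,3,1,1,0} = 2
G(17) = mex{2,4,2,0,1} = 3
G(18) = mex{3,0,3,1,0} = 2
G(19) = mex{2,1,2,2,1} = 0
G(20) = mex{0,2,3,3,2} = 1
G(21) = mex{1,3,4,2,3} = 0
G(22) = mex{0,2,0,3,2} = 1
G(23) = mex{1,0,1,4,3} = 2
G(24) = mex{2,1,2,0,4} = 3
G(25) = mex{3,0,3,1,0} = 2
P-positions are exactly the n with G(n) = 0.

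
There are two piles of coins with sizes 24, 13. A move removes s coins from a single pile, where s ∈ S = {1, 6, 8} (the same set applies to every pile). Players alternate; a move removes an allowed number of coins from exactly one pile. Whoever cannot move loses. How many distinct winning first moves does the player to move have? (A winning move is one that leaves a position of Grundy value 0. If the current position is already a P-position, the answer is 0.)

2

All piles use S = {1, 6, 8}:
n :  0  1  2  3  4  5  6  7  8  9 10 11 12 13 14 15 16 17 18 19 20 21 22 23 24
G :  0  1  0  1  0  1  2  0  1  0  1  0  1  2  0  1  0  1  0  1  2  0  1  0  1
Pile A: G(24) = 1.
Pile B: G(13) = 2.
Combined Grundy value = 1 ⊕ 2 = 3.
A winning move leaves total XOR = 0, i.e. changes one component's Grundy value g to g ⊕ X where X is the current total.
Pile A: need g' = 1⊕3 = 2. Options: 24−1→G=0, 24−6→G=0, 24−8→G=0. Hits: 0.
Pile B: need g' = 2⊕3 = 1. Options: 13−1→G=1, 13−6→G=0, 13−8→G=1. Hits: 2.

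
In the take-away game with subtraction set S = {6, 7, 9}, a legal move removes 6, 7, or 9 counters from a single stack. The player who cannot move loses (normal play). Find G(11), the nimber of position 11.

G(0) = 0
G(1) = mex{} = 0
G(2) = mex{} = 0
G(3) = mex{} = 0
G(4) = mex{} = 0
G(5) = mex{} = 0
G(6) = mex{0} = 1
G(7) = mex{0,0} = 1
G(8) = mex{0,0} = 1
G(9) = mex{0,0,0} = 1
G(10) = mex{0,0,0} = 1
G(11) = mex{0,0,0} = 1

1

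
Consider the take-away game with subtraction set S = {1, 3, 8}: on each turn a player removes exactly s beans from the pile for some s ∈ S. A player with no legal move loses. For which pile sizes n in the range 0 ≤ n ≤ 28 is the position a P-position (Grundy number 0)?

n :  0  1  2  3  4  5  6  7  8  9 10 11 12 13 14 15 16 17 18 19 20 21 22 23 24 25 26 27 28
G :  0  1  0  1  0  1  0  1  2  3  2  0  1  0  1  0  1  0  1  2  3  2  0  1  0  1  0  1  0
P-positions are exactly the n with G(n) = 0.

0, 2, 4, 6, 11, 13, 15, 17, 22, 24, 26, 28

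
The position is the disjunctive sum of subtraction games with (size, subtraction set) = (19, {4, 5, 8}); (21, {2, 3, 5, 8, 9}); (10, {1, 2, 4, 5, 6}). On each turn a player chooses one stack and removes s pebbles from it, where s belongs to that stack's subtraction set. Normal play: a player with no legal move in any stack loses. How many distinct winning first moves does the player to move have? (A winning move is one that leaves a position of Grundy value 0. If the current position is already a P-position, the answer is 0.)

Stack A, S = {4, 5, 8}:
n :  0  1  2  3  4  5  6  7  8  9 10 11 12 13 14 15 16 17 18 19
G :  0  0  0  0  1  1  1  1  2  2  2  2  0  0  0  0  1  1  1  1
G_A(19) = 1.
Stack B, S = {2, 3, 5, 8, 9}:
n :  0  1  2  3  4  5  6  7  8  9 10 11 12 13 14 15 16 17 18 19 20 21
G :  0  0  1  1  2  2  3  0  4  1  3  0  4  1  5  2  2  0  0  1  1  3
G_B(21) = 3.
Stack C, S = {1, 2, 4, 5, 6}:
G(0) = 0
G(1) = mex{0} = 1
G(2) = mex{1,0} = 2
G(3) = mex{2,1} = 0
G(4) = mex{0,2,0} = 1
G(5) = mex{1,0,1,0} = 2
G(6) = mex{2,1,2,1,0} = 3
G(7) = mex{3,2,0,2,1} = 4
G(8) = mex{4,3,1,0,2} = 5
G(9) = mex{5,4,2,1,0} = 3
G(10) = mex{3,5,3,2,1} = 0
G_C(10) = 0.
Combined Grundy value = 1 ⊕ 3 ⊕ 0 = 2.
A winning move leaves total XOR = 0, i.e. changes one component's Grundy value g to g ⊕ X where X is the current total.
Stack A: need g' = 1⊕2 = 3. Options: 19−4→G=0, 19−5→G=0, 19−8→G=2. Hits: 0.
Stack B: need g' = 3⊕2 = 1. Options: 21−2→G=1, 21−3→G=0, 21−5→G=2, 21−8→G=1, 21−9→G=4. Hits: 2.
Stack C: need g' = 0⊕2 = 2. Options: 10−1→G=3, 10−2→G=5, 10−4→G=3, 10−5→G=2, 10−6→G=1. Hits: 1.

3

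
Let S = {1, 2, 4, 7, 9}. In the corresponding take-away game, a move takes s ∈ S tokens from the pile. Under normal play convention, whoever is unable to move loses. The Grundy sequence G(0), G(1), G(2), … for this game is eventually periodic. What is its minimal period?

G(0) = 0
G(1) = mex{0} = 1
G(2) = mex{1,0} = 2
G(3) = mex{2,1} = 0
G(4) = mex{0,2,0} = 1
G(5) = mex{1,0,1} = 2
G(6) = mex{2,1,2} = 0
G(7) = mex{0,2,0,0} = 1
G(8) = mex{1,0,1,1} = 2
G(9) = mex{2,1,2,2,0} = 3
G(10) = mex{3,2,0,0,1} = 4
G(11) = mex{4,3,1,1,2} = 0
G(12) = mex{0,4,2,2,0} = 1
G(13) = mex{1,0,3,0,1} = 2
G(14) = mex{2,1,4,1,2} = 0
G(15) = mex{0,2,0,2,0} = 1
G(16) = mex{1,0,1,3,1} = 2
G(17) = mex{2,1,2,4,2} = 0
G(18) = mex{0,2,0,0,3} = 1
G(19) = mex{1,0,1,1,4} = 2
G(20) = mex{2,1,2,2,0} = 3
G(21) = mex{3,2,0,0,1} = 4
G(22) = mex{4,3,1,1,2} = 0
G(23) = mex{0,4,2,2,0} = 1
G(n+11) = G(n) holds for n = 0,…,8 (a full window of length max(S) = 9), so the sequence is purely periodic with period 11.

11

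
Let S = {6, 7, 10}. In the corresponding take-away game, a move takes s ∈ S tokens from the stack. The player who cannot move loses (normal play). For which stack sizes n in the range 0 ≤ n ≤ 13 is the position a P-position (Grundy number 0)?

0, 1, 2, 3, 4, 5

n :  0  1  2  3  4  5  6  7  8  9 10 11 12 13
G :  0  0  0  0  0  0  1  1  1  1  1  1  2  2
P-positions are exactly the n with G(n) = 0.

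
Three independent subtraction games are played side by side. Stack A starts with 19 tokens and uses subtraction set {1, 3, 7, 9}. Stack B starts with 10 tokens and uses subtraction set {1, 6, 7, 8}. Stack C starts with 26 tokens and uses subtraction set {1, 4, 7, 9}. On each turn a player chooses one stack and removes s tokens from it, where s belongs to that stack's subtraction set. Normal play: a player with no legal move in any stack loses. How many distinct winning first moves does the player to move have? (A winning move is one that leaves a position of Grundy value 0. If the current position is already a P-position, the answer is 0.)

Stack A, S = {1, 3, 7, 9}:
G(0) = 0
G(1) = mex{0} = 1
G(2) = mex{1} = 0
G(3) = mex{0,0} = 1
G(4) = mex{1,1} = 0
G(5) = mex{0,0} = 1
G(6) = mex{1,1} = 0
G(7) = mex{0,0,0} = 1
G(8) = mex{1,1,1} = 0
G(9) = mex{0,0,0,0} = 1
G(10) = mex{1,1,1,1} = 0
G(11) = mex{0,0,0,0} = 1
G(12) = mex{1,1,1,1} = 0
G(13) = mex{0,0,0,0} = 1
G(14) = mex{1,1,1,1} = 0
G(15) = mex{0,0,0,0} = 1
G(16) = mex{1,1,1,1} = 0
G(17) = mex{0,0,0,0} = 1
G(18) = mex{1,1,1,1} = 0
G(19) = mex{0,0,0,0} = 1
G_A(19) = 1.
Stack B, S = {1, 6, 7, 8}:
n :  0  1  2  3  4  5  6  7  8  9 10
G :  0  1  0  1  0  1  2  3  2  3  2
G_B(10) = 2.
Stack C, S = {1, 4, 7, 9}:
n :  0  1  2  3  4  5  6  7  8  9 10 11 12 13 14 15 16 17 18 19 20 21 22 23 24 25 26
G :  0  1  0  1  2  0  1  2  0  1  0  1  2  0  1  2  0  1  0  1  2  0  1  2  0  1  0
G_C(26) = 0.
Combined Grundy value = 1 ⊕ 2 ⊕ 0 = 3.
A winning move leaves total XOR = 0, i.e. changes one component's Grundy value g to g ⊕ X where X is the current total.
Stack A: need g' = 1⊕3 = 2. Options: 19−1→G=0, 19−3→G=0, 19−7→G=0, 19−9→G=0. Hits: 0.
Stack B: need g' = 2⊕3 = 1. Options: 10−1→G=3, 10−6→G=0, 10−7→G=1, 10−8→G=0. Hits: 1.
Stack C: need g' = 0⊕3 = 3. Options: 26−1→G=1, 26−4→G=1, 26−7→G=1, 26−9→G=1. Hits: 0.

1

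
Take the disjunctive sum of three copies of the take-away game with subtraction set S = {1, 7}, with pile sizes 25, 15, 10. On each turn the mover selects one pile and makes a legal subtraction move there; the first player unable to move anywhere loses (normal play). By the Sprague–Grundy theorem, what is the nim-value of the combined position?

All piles use S = {1, 7}:
n :  0  1  2  3  4  5  6  7  8  9 10 11 12 13 14 15 16 17 18 19 20 21 22 23 24 25
G :  0  1  0  1  0  1  0  1  0  1  0  1  0  1  0  1  0  1  0  1  0  1  0  1  0  1
Pile A: G(25) = 1.
Pile B: G(15) = 1.
Pile C: G(10) = 0.
Combined Grundy value = 1 ⊕ 1 ⊕ 0 = 0.

0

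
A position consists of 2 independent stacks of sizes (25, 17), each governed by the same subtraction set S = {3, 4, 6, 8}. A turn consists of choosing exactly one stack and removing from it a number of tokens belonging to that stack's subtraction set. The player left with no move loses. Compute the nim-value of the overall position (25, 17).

3

All stacks use S = {3, 4, 6, 8}:
n :  0  1  2  3  4  5  6  7  8  9 10 11 12 13 14 15 16 17 18 19 20 21 22 23 24 25
G :  0  0  0  1  1  1  2  2  2  3  3  0  0  0  1  1  1  2  2  2  3  3  0  0  0  1
Stack A: G(25) = 1.
Stack B: G(17) = 2.
Combined Grundy value = 1 ⊕ 2 = 3.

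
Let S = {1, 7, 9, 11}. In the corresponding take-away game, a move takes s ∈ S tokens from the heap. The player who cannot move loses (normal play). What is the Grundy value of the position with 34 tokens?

0

n :  0  1  2  3  4  5  6  7  8  9 10 11 12 13 14 15 16 17 18 19 20 21 22 23 24 25 26 27 28 29 30 31 32 33 34
G :  0  1  0  1  0  1  0  1  0  1  0  1  0  1  0  1  0  1  0  1  0  1  0  1  0  1  0  1  0  1  0  1  0  1  0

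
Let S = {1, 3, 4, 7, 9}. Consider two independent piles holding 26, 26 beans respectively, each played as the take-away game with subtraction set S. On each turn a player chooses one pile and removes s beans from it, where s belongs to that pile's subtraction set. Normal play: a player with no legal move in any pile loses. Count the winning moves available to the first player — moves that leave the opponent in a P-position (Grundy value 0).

0

All piles use S = {1, 3, 4, 7, 9}:
n :  0  1  2  3  4  5  6  7  8  9 10 11 12 13 14 15 16 17 18 19 20 21 22 23 24 25 26
G :  0  1  0  1  2  3  2  3  0  1  0  1  2  3  2  3  0  1  0  1  2  3  2  3  0  1  0
Pile A: G(26) = 0.
Pile B: G(26) = 0.
Combined Grundy value = 0 ⊕ 0 = 0.
A winning move leaves total XOR = 0, i.e. changes one component's Grundy value g to g ⊕ X where X is the current total.
Pile A: target g' = 0⊕0 = 0, but every legal move changes the Grundy value (mex property), so 0 moves.
Pile B: target g' = 0⊕0 = 0, but every legal move changes the Grundy value (mex property), so 0 moves.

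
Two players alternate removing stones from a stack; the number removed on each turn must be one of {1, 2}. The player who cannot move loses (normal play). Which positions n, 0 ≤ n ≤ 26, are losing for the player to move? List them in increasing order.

0, 3, 6, 9, 12, 15, 18, 21, 24

n :  0  1  2  3  4  5  6  7  8  9 10 11 12 13 14 15 16 17 18 19 20 21 22 23 24 25 26
G :  0  1  2  0  1  2  0  1  2  0  1  2  0  1  2  0  1  2  0  1  2  0  1  2  0  1  2
P-positions are exactly the n with G(n) = 0.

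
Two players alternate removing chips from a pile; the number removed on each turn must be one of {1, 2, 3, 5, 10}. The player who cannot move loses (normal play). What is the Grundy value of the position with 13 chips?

n :  0  1  2  3  4  5  6  7  8  9 10 11 12 13
G :  0  1  2  3  0  1  2  3  0  1  2  3  0  1

1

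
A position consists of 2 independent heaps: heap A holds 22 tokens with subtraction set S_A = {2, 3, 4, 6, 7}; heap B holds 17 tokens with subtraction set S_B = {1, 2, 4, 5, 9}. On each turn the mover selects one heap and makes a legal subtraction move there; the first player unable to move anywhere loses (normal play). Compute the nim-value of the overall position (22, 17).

Heap A, S = {2, 3, 4, 6, 7}:
n :  0  1  2  3  4  5  6  7  8  9 10 11 12 13 14 15 16 17 18 19 20 21 22
G :  0  0  1  1  2  2  3  3  4  0  0  1  1  2  2  3  3  4  0  0  1  1  2
G_A(22) = 2.
Heap B, S = {1, 2, 4, 5, 9}:
n :  0  1  2  3  4  5  6  7  8  9 10 11 12 13 14 15 16 17
G :  0  1  2  0  1  2  0  1  2  3  4  5  3  0  1  2  0  1
G_B(17) = 1.
Combined Grundy value = 2 ⊕ 1 = 3.

3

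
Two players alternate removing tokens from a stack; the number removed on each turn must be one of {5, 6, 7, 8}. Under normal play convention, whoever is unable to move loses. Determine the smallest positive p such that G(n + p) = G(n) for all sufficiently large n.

n :  0  1  2  3  4  5  6  7  8  9 10 11 12 13 14 15 16 17 18 19 20 21 22 23 24 25 26 27
G :  0  0  0  0  0  1  1  1  1  1  2  2  2  0  0  0  0  0  1  1  1  1  1  2  2  2  0  0
G(n+13) = G(n) holds for n = 0,…,7 (a full window of length max(S) = 8), so the sequence is purely periodic with period 13.

13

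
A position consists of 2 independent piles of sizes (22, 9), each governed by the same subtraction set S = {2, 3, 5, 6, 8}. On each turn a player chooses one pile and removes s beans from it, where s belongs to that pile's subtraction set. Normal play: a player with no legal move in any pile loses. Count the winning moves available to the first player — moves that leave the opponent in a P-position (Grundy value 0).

All piles use S = {2, 3, 5, 6, 8}:
n :  0  1  2  3  4  5  6  7  8  9 10 11 12 13 14 15 16 17 18 19 20 21 22
G :  0  0  1  1  2  2  3  3  4  4  0  0  1  1  2  2  3  3  4  4  0  0  1
Pile A: G(22) = 1.
Pile B: G(9) = 4.
Combined Grundy value = 1 ⊕ 4 = 5.
A winning move leaves total XOR = 0, i.e. changes one component's Grundy value g to g ⊕ X where X is the current total.
Pile A: need g' = 1⊕5 = 4. Options: 22−2→G=0, 22−3→G=4, 22−5→G=3, 22−6→G=3, 22−8→G=2. Hits: 1.
Pile B: need g' = 4⊕5 = 1. Options: 9−2→G=3, 9−3→G=3, 9−5→G=2, 9−6→G=1, 9−8→G=0. Hits: 1.

2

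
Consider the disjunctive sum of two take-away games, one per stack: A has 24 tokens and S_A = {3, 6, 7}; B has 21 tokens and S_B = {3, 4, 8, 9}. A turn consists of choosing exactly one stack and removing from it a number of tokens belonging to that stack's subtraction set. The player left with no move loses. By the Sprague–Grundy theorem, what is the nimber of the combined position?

Stack A, S = {3, 6, 7}:
n :  0  1  2  3  4  5  6  7  8  9 10 11 12 13 14 15 16 17 18 19 20 21 22 23 24
G :  0  0  0  1  1  1  2  2  2  3  0  0  0  1  1  1  2  2  2  3  0  0  0  1  1
G_A(24) = 1.
Stack B, S = {3, 4, 8, 9}:
n :  0  1  2  3  4  5  6  7  8  9 10 11 12 13 14 15 16 17 18 19 20 21
G :  0  0  0  1  1  1  2  0  2  3  1  3  0  0  0  1  1  1  2  0  2  3
G_B(21) = 3.
Combined Grundy value = 1 ⊕ 3 = 2.

2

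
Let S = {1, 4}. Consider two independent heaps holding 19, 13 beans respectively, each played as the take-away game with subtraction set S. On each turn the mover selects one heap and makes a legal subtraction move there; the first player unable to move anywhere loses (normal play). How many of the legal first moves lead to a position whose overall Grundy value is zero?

All heaps use S = {1, 4}:
n :  0  1  2  3  4  5  6  7  8  9 10 11 12 13 14 15 16 17 18 19
G :  0  1  0  1  2  0  1  0  1  2  0  1  0  1  2  0  1  0  1  2
Heap A: G(19) = 2.
Heap B: G(13) = 1.
Combined Grundy value = 2 ⊕ 1 = 3.
A winning move leaves total XOR = 0, i.e. changes one component's Grundy value g to g ⊕ X where X is the current total.
Heap A: need g' = 2⊕3 = 1. Options: 19−1→G=1, 19−4→G=0. Hits: 1.
Heap B: need g' = 1⊕3 = 2. Options: 13−1→G=0, 13−4→G=2. Hits: 1.

2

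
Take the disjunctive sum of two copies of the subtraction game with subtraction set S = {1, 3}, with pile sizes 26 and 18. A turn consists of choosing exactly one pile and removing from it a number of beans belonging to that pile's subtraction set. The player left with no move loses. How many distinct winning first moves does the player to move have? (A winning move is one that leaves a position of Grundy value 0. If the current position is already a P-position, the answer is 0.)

0

All piles use S = {1, 3}:
G(0) = 0
G(1) = mex{0} = 1
G(2) = mex{1} = 0
G(3) = mex{0,0} = 1
G(4) = mex{1,1} = 0
G(5) = mex{0,0} = 1
G(6) = mex{1,1} = 0
G(7) = mex{0,0} = 1
G(8) = mex{1,1} = 0
G(9) = mex{0,0} = 1
G(10) = mex{1,1} = 0
G(11) = mex{0,0} = 1
G(12) = mex{1,1} = 0
G(13) = mex{0,0} = 1
G(14) = mex{1,1} = 0
G(15) = mex{0,0} = 1
G(16) = mex{1,1} = 0
G(17) = mex{0,0} = 1
G(18) = mex{1,1} = 0
G(19) = mex{0,0} = 1
G(20) = mex{1,1} = 0
G(21) = mex{0,0} = 1
G(22) = mex{1,1} = 0
G(23) = mex{0,0} = 1
G(24) = mex{1,1} = 0
G(25) = mex{0,0} = 1
G(26) = mex{1,1} = 0
Pile A: G(26) = 0.
Pile B: G(18) = 0.
Combined Grundy value = 0 ⊕ 0 = 0.
A winning move leaves total XOR = 0, i.e. changes one component's Grundy value g to g ⊕ X where X is the current total.
Pile A: target g' = 0⊕0 = 0, but every legal move changes the Grundy value (mex property), so 0 moves.
Pile B: target g' = 0⊕0 = 0, but every legal move changes the Grundy value (mex property), so 0 moves.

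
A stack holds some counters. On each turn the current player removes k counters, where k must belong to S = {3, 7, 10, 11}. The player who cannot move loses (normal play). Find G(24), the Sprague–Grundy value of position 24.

3

G(0) = 0
G(1) = mex{} = 0
G(2) = mex{} = 0
G(3) = mex{0} = 1
G(4) = mex{0} = 1
G(5) = mex{0} = 1
G(6) = mex{1} = 0
G(7) = mex{1,0} = 2
G(8) = mex{1,0} = 2
G(9) = mex{0,0} = 1
G(10) = mex{2,1,0} = 3
G(11) = mex{2,1,0,0} = 3
G(12) = mex{1,1,0,0} = 2
G(13) = mex{3,0,1,0} = 2
G(14) = mex{3,2,1,1} = 0
G(15) = mex{2,2,1,1} = 0
G(16) = mex{2,1,0,1} = 3
G(17) = mex{0,3,2,0} = 1
G(18) = mex{0,3,2,2} = 1
G(19) = mex{3,2,1,2} = 0
G(20) = mex{1,2,3,1} = 0
G(21) = mex{1,0,3,3} = 2
G(22) = mex{0,0,2,3} = 1
G(23) = mex{0,3,2,2} = 1
G(24) = mex{2,1,0,2} = 3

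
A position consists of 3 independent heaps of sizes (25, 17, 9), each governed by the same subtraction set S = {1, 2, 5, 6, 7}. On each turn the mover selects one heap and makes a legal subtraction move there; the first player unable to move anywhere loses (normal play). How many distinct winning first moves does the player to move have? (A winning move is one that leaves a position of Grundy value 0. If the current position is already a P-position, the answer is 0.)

0

All heaps use S = {1, 2, 5, 6, 7}:
G(0) = 0
G(1) = mex{0} = 1
G(2) = mex{1,0} = 2
G(3) = mex{2,1} = 0
G(4) = mex{0,2} = 1
G(5) = mex{1,0,0} = 2
G(6) = mex{2,1,1,0} = 3
G(7) = mex{3,2,2,1,0} = 4
G(8) = mex{4,3,0,2,1} = 5
G(9) = mex{5,4,1,0,2} = 3
G(10) = mex{3,5,2,1,0} = 4
G(11) = mex{4,3,3,2,1} = 0
G(12) = mex{0,4,4,3,2} = 1
G(13) = mex{1,0,5,4,3} = 2
G(14) = mex{2,1,3,5,4} = 0
G(15) = mex{0,2,4,3,5} = 1
G(16) = mex{1,0,0,4,3} = 2
G(17) = mex{2,1,1,0,4} = 3
G(18) = mex{3,2,2,1,0} = 4
G(19) = mex{4,3,0,2,1} = 5
G(20) = mex{5,4,1,0,2} = 3
G(21) = mex{3,5,2,1,0} = 4
G(22) = mex{4,3,3,2,1} = 0
G(23) = mex{0,4,4,3,2} = 1
G(24) = mex{1,0,5,4,3} = 2
G(25) = mex{2,1,3,5,4} = 0
Heap A: G(25) = 0.
Heap B: G(17) = 3.
Heap C: G(9) = 3.
Combined Grundy value = 0 ⊕ 3 ⊕ 3 = 0.
A winning move leaves total XOR = 0, i.e. changes one component's Grundy value g to g ⊕ X where X is the current total.
Heap A: target g' = 0⊕0 = 0, but every legal move changes the Grundy value (mex property), so 0 moves.
Heap B: target g' = 3⊕0 = 3, but every legal move changes the Grundy value (mex property), so 0 moves.
Heap C: target g' = 3⊕0 = 3, but every legal move changes the Grundy value (mex property), so 0 moves.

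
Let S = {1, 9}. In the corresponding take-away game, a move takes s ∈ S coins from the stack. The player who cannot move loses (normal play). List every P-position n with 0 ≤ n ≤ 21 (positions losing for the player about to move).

n :  0  1  2  3  4  5  6  7  8  9 10 11 12 13 14 15 16 17 18 19 20 21
G :  0  1  0  1  0  1  0  1  0  1  0  1  0  1  0  1  0  1  0  1  0  1
P-positions are exactly the n with G(n) = 0.

0, 2, 4, 6, 8, 10, 12, 14, 16, 18, 20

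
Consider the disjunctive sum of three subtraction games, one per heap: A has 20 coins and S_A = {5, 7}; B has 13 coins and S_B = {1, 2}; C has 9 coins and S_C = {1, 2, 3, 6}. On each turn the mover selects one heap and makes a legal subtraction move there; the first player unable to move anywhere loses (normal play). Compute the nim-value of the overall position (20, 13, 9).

1

Heap A, S = {5, 7}:
n :  0  1  2  3  4  5  6  7  8  9 10 11 12 13 14 15 16 17 18 19 20
G :  0  0  0  0  0  1  1  1  1  1  2  2  0  0  0  0  0  1  1  1  1
G_A(20) = 1.
Heap B, S = {1, 2}:
G(0) = 0
G(1) = mex{0} = 1
G(2) = mex{1,0} = 2
G(3) = mex{2,1} = 0
G(4) = mex{0,2} = 1
G(5) = mex{1,0} = 2
G(6) = mex{2,1} = 0
G(7) = mex{0,2} = 1
G(8) = mex{1,0} = 2
G(9) = mex{2,1} = 0
G(10) = mex{0,2} = 1
G(11) = mex{1,0} = 2
G(12) = mex{2,1} = 0
G(13) = mex{0,2} = 1
G_B(13) = 1.
Heap C, S = {1, 2, 3, 6}:
G(0) = 0
G(1) = mex{0} = 1
G(2) = mex{1,0} = 2
G(3) = mex{2,1,0} = 3
G(4) = mex{3,2,1} = 0
G(5) = mex{0,3,2} = 1
G(6) = mex{1,0,3,0} = 2
G(7) = mex{2,1,0,1} = 3
G(8) = mex{3,2,1,2} = 0
G(9) = mex{0,3,2,3} = 1
G_C(9) = 1.
Combined Grundy value = 1 ⊕ 1 ⊕ 1 = 1.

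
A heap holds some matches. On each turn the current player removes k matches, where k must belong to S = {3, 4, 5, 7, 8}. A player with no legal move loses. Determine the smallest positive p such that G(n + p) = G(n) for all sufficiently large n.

G(0) = 0
G(1) = mex{} = 0
G(2) = mex{} = 0
G(3) = mex{0} = 1
G(4) = mex{0,0} = 1
G(5) = mex{0,0,0} = 1
G(6) = mex{1,0,0} = 2
G(7) = mex{1,1,0,0} = 2
G(8) = mex{1,1,1,0,0} = 2
G(9) = mex{2,1,1,0,0} = 3
G(10) = mex{2,2,1,1,0} = 3
G(11) = mex{2,2,2,1,1} = 0
G(12) = mex{3,2,2,1,1} = 0
G(13) = mex{3,3,2,2,1} = 0
G(14) = mex{0,3,3,2,2} = 1
G(15) = mex{0,0,3,2,2} = 1
G(16) = mex{0,0,0,3,2} = 1
G(17) = mex{1,0,0,3,3} = 2
G(18) = mex{1,1,0,0,3} = 2
G(19) = mex{1,1,1,0,0} = 2
G(20) = mex{2,1,1,0,0} = 3
G(21) = mex{2,2,1,1,0} = 3
G(22) = mex{2,2,2,1,1} = 0
G(23) = mex{3,2,2,1,1} = 0
G(n+11) = G(n) holds for n = 0,…,7 (a full window of length max(S) = 8), so the sequence is purely periodic with period 11.

11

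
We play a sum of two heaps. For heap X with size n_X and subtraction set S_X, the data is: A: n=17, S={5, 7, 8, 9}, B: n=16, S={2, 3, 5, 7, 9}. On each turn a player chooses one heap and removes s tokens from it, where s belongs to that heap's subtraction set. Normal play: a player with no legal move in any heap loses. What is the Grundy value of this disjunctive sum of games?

Heap A, S = {5, 7, 8, 9}:
G(0) = 0
G(1) = mex{} = 0
G(2) = mex{} = 0
G(3) = mex{} = 0
G(4) = mex{} = 0
G(5) = mex{0} = 1
G(6) = mex{0} = 1
G(7) = mex{0,0} = 1
G(8) = mex{0,0,0} = 1
G(9) = mex{0,0,0,0} = 1
G(10) = mex{1,0,0,0} = 2
G(11) = mex{1,0,0,0} = 2
G(12) = mex{1,1,0,0} = 2
G(13) = mex{1,1,1,0} = 2
G(14) = mex{1,1,1,1} = 0
G(15) = mex{2,1,1,1} = 0
G(16) = mex{2,1,1,1} = 0
G(17) = mex{2,2,1,1} = 0
G_A(17) = 0.
Heap B, S = {2, 3, 5, 7, 9}:
G(0) = 0
G(1) = mex{} = 0
G(2) = mex{0} = 1
G(3) = mex{0,0} = 1
G(4) = mex{1,0} = 2
G(5) = mex{1,1,0} = 2
G(6) = mex{2,1,0} = 3
G(7) = mex{2,2,1,0} = 3
G(8) = mex{3,2,1,0} = 4
G(9) = mex{3,3,2,1,0} = 4
G(10) = mex{4,3,2,1,0} = 5
G(11) = mex{4,4,3,2,1} = 0
G(12) = mex{5,4,3,2,1} = 0
G(13) = mex{0,5,4,3,2} = 1
G(14) = mex{0,0,4,3,2} = 1
G(15) = mex{1,0,5,4,3} = 2
G(16) = mex{1,1,0,4,3} = 2
G_B(16) = 2.
Combined Grundy value = 0 ⊕ 2 = 2.

2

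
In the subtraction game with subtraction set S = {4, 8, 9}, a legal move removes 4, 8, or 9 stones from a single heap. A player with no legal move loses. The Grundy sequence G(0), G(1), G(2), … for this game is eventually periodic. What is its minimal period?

13

n :  0  1  2  3  4  5  6  7  8  9 10 11 12 13 14 15 16 17 18 19 20 21 22 23 24 25 26 27
G :  0  0  0  0  1  1  1  1  2  2  2  2  3  0  0  0  0  1  1  1  1  2  2  2  2  3  0  0
G(n+13) = G(n) holds for n = 0,…,8 (a full window of length max(S) = 9), so the sequence is purely periodic with period 13.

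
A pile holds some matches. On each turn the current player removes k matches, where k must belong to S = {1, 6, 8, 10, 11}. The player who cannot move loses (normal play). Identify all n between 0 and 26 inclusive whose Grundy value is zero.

G(0) = 0
G(1) = mex{0} = 1
G(2) = mex{1} = 0
G(3) = mex{0} = 1
G(4) = mex{1} = 0
G(5) = mex{0} = 1
G(6) = mex{1,0} = 2
G(7) = mex{2,1} = 0
G(8) = mex{0,0,0} = 1
G(9) = mex{1,1,1} = 0
G(10) = mex{0,0,0,0} = 1
G(11) = mex{1,1,1,1,0} = 2
G(12) = mex{2,2,0,0,1} = 3
G(13) = mex{3,0,1,1,0} = 2
G(14) = mex{2,1,2,0,1} = 3
G(15) = mex{3,0,0,1,0} = 2
G(16) = mex{2,1,1,2,1} = 0
G(17) = mex{0,2,0,0,2} = 1
G(18) = mex{1,3,1,1,0} = 2
G(19) = mex{2,2,2,0,1} = 3
G(20) = mex{3,3,3,1,0} = 2
G(21) = mex{2,2,2,2,1} = 0
G(22) = mex{0,0,3,3,2} = 1
G(23) = mex{1,1,2,2,3} = 0
G(24) = mex{0,2,0,3,2} = 1
G(25) = mex{1,3,1,2,3} = 0
G(26) = mex{0,2,2,0,2} = 1
P-positions are exactly the n with G(n) = 0.

0, 2, 4, 7, 9, 16, 21, 23, 25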